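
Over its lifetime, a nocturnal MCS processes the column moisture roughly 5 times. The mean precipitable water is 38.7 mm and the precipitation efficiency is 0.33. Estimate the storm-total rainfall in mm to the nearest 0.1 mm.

rainfall ≈ 63.9 mm

Each cycle deposits ε × PW = 0.33 × 38.7 = 12.771 mm.
Over 5 cycles: 5 × 12.771 = 63.9 mm.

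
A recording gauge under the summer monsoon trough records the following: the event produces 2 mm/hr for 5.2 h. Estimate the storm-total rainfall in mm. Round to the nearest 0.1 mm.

total ≈ 10.4 mm

Total = Σ Rᵢ Δtᵢ = 2 × 5.2
      = 10.4 = 10.4 mm.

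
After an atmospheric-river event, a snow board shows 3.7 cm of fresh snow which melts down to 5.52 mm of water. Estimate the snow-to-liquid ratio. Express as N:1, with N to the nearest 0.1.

Ratio = snow depth / SWE = 37 mm / 5.52 mm = 6.7, i.e. 6.7:1.

ratio ≈ 6.7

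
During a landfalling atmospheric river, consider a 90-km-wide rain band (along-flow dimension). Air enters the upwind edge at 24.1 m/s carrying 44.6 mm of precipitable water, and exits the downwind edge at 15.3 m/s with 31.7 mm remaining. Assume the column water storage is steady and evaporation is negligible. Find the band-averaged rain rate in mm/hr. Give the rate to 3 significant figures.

R ≈ 23.6 mm/hr

Column moisture flux per unit crosswind length is F = V × PW.
Inflow: F_in = 24.1 × 44.6 = 1074.86 mm·m/s
Outflow: F_out = 15.3 × 31.7 = 485.01 mm·m/s
Steady-state rate R = (F_in − F_out)/L = (1074.86 − 485.01) / 90000 m = 6.554e-03 mm/s.
R = 6.554e-03 × 3600 = 23.6 mm/hr.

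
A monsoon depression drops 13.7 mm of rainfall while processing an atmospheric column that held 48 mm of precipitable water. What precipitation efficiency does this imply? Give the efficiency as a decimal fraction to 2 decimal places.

ε ≈ 0.29

ε = rainfall / PW = 13.7 / 48 = 0.29.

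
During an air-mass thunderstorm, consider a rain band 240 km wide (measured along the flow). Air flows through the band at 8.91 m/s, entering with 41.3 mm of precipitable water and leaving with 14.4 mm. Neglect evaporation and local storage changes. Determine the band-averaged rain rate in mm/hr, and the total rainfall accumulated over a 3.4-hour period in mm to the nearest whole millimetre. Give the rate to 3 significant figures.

Column moisture flux per unit crosswind length is F = V × PW.
Inflow: F_in = 8.91 × 41.3 = 367.983 mm·m/s
Outflow: F_out = 8.91 × 14.4 = 128.304 mm·m/s
Steady-state rate R = (F_in − F_out)/L = (367.983 − 128.304) / 240000 m = 9.987e-04 mm/s.
R = 9.987e-04 × 3600 = 3.60 mm/hr.
Over 3.4 h: total = 3.60 × 3.4 = 12.24 ≈ 12 mm.

R ≈ 3.60 mm/hr; total ≈ 12 mm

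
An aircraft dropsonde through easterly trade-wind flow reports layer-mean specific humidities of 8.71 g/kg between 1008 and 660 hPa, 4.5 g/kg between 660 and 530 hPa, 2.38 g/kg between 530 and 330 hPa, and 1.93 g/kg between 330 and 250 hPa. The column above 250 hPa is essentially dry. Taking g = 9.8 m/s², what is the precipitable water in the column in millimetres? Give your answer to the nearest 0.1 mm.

PW ≈ 43.3 mm

Precipitable water is the column-integrated vapour mass per unit area: PW = (1/g) Σ q̄ Δp, with q in kg/kg and Δp in Pa (1 kg/m² of water = 1 mm).
Layer 1008–660 hPa: Δp = 348 hPa = 34800 Pa, q̄ = 0.00871 kg/kg → 0.00871 × 34800 / 9.8 = 30.93 mm
Layer 660–530 hPa: Δp = 130 hPa = 13000 Pa, q̄ = 0.0045 kg/kg → 0.0045 × 13000 / 9.8 = 5.97 mm
Layer 530–330 hPa: Δp = 200 hPa = 20000 Pa, q̄ = 0.00238 kg/kg → 0.00238 × 20000 / 9.8 = 4.86 mm
Layer 330–250 hPa: Δp = 80 hPa = 8000 Pa, q̄ = 0.00193 kg/kg → 0.00193 × 8000 / 9.8 = 1.58 mm
PW = 30.93 + 5.97 + 4.86 + 1.58 = 43.34 ≈ 43.3 mm.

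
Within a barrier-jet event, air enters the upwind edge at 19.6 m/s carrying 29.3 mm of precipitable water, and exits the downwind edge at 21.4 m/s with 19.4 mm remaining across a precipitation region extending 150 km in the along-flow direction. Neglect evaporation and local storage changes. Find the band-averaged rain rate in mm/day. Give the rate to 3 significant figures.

R ≈ 91.7 mm/day

Column moisture flux per unit crosswind length is F = V × PW.
Inflow: F_in = 19.6 × 29.3 = 574.28 mm·m/s
Outflow: F_out = 21.4 × 19.4 = 415.16 mm·m/s
Steady-state rate R = (F_in − F_out)/L = (574.28 − 415.16) / 150000 m = 1.061e-03 mm/s.
R = 1.061e-03 × 3600 × 24 = 91.7 mm/day.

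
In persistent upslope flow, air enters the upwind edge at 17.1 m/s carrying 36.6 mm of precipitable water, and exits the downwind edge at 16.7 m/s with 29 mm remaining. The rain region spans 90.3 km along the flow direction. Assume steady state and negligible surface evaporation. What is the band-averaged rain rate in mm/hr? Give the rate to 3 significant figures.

R ≈ 5.64 mm/hr

Column moisture flux per unit crosswind length is F = V × PW.
Inflow: F_in = 17.1 × 36.6 = 625.86 mm·m/s
Outflow: F_out = 16.7 × 29 = 484.3 mm·m/s
Steady-state rate R = (F_in − F_out)/L = (625.86 − 484.3) / 90300 m = 1.568e-03 mm/s.
R = 1.568e-03 × 3600 = 5.64 mm/hr.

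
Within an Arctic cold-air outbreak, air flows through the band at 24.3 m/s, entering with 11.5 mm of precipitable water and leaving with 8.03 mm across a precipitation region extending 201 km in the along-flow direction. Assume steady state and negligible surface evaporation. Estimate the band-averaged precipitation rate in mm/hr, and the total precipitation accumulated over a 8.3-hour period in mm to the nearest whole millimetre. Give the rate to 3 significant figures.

Column moisture flux per unit crosswind length is F = V × PW.
Inflow: F_in = 24.3 × 11.5 = 279.45 mm·m/s
Outflow: F_out = 24.3 × 8.03 = 195.129 mm·m/s
Steady-state rate R = (F_in − F_out)/L = (279.45 − 195.129) / 201000 m = 4.195e-04 mm/s.
R = 4.195e-04 × 3600 = 1.51 mm/hr.
Over 8.3 h: total = 1.51 × 8.3 = 12.533 ≈ 13 mm.

R ≈ 1.51 mm/hr; total ≈ 13 mm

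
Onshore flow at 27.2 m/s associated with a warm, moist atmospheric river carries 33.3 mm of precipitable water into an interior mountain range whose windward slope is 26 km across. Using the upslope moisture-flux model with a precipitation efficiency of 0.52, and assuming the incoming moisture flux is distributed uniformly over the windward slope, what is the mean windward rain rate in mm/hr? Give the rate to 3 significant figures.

R ≈ 65.2 mm/hr

Incoming column moisture flux per unit ridge length: F = V × PW = 27.2 × 33.3 = 905.76 mm·m/s.
Spread over the 26 km slope with efficiency ε = 0.52: R = ε·F/W = 0.52 × 905.76 / 26000 m = 1.812e-02 mm/s.
R = 1.812e-02 × 3600 = 65.2 mm/hr.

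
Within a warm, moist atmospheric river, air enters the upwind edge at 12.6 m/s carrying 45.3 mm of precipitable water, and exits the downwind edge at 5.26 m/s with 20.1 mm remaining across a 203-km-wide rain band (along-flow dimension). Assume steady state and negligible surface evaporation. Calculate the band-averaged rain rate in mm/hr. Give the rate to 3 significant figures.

R ≈ 8.25 mm/hr

Column moisture flux per unit crosswind length is F = V × PW.
Inflow: F_in = 12.6 × 45.3 = 570.78 mm·m/s
Outflow: F_out = 5.26 × 20.1 = 105.726 mm·m/s
Steady-state rate R = (F_in − F_out)/L = (570.78 − 105.726) / 203000 m = 2.291e-03 mm/s.
R = 2.291e-03 × 3600 = 8.25 mm/hr.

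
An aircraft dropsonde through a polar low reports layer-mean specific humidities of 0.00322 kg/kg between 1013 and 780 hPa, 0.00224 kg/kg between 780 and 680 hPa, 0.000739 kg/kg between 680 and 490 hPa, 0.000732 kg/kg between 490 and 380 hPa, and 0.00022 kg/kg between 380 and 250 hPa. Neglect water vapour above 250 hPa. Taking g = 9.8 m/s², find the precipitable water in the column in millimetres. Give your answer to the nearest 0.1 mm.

PW ≈ 12.5 mm

Precipitable water is the column-integrated vapour mass per unit area: PW = (1/g) Σ q̄ Δp, with q in kg/kg and Δp in Pa (1 kg/m² of water = 1 mm).
Layer 1013–780 hPa: Δp = 233 hPa = 23300 Pa, q̄ = 0.00322 kg/kg → 0.00322 × 23300 / 9.8 = 7.66 mm
Layer 780–680 hPa: Δp = 100 hPa = 10000 Pa, q̄ = 0.00224 kg/kg → 0.00224 × 10000 / 9.8 = 2.29 mm
Layer 680–490 hPa: Δp = 190 hPa = 19000 Pa, q̄ = 0.000739 kg/kg → 0.000739 × 19000 / 9.8 = 1.43 mm
Layer 490–380 hPa: Δp = 110 hPa = 11000 Pa, q̄ = 0.000732 kg/kg → 0.000732 × 11000 / 9.8 = 0.82 mm
Layer 380–250 hPa: Δp = 130 hPa = 13000 Pa, q̄ = 0.00022 kg/kg → 0.00022 × 13000 / 9.8 = 0.29 mm
PW = 7.66 + 2.29 + 1.43 + 0.82 + 0.29 = 12.49 ≈ 12.5 mm.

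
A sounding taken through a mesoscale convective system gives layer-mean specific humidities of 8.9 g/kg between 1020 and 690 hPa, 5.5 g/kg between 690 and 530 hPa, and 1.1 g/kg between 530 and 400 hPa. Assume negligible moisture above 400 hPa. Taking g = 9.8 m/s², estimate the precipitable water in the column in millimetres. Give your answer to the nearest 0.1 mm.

Precipitable water is the column-integrated vapour mass per unit area: PW = (1/g) Σ q̄ Δp, with q in kg/kg and Δp in Pa (1 kg/m² of water = 1 mm).
Layer 1020–690 hPa: Δp = 330 hPa = 33000 Pa, q̄ = 0.0089 kg/kg → 0.0089 × 33000 / 9.8 = 29.97 mm
Layer 690–530 hPa: Δp = 160 hPa = 16000 Pa, q̄ = 0.0055 kg/kg → 0.0055 × 16000 / 9.8 = 8.98 mm
Layer 530–400 hPa: Δp = 130 hPa = 13000 Pa, q̄ = 0.0011 kg/kg → 0.0011 × 13000 / 9.8 = 1.46 mm
PW = 29.97 + 8.98 + 1.46 = 40.41 ≈ 40.4 mm.

PW ≈ 40.4 mm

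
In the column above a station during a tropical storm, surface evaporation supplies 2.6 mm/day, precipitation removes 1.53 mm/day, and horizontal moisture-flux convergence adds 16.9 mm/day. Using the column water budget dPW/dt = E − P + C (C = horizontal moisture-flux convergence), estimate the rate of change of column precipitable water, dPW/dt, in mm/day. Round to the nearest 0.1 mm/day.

dPW/dt = E − P + C = 2.6 − 1.53 + (16.9) = 18.0 mm/day.

dPW/dt ≈ 18.0 mm/day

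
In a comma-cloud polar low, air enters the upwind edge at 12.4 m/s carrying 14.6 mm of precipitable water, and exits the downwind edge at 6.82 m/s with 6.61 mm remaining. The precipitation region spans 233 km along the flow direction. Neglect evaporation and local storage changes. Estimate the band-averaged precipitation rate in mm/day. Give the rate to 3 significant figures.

R ≈ 50.4 mm/day

Column moisture flux per unit crosswind length is F = V × PW.
Inflow: F_in = 12.4 × 14.6 = 181.04 mm·m/s
Outflow: F_out = 6.82 × 6.61 = 45.0802 mm·m/s
Steady-state rate R = (F_in − F_out)/L = (181.04 − 45.0802) / 233000 m = 5.835e-04 mm/s.
R = 5.835e-04 × 3600 × 24 = 50.4 mm/day.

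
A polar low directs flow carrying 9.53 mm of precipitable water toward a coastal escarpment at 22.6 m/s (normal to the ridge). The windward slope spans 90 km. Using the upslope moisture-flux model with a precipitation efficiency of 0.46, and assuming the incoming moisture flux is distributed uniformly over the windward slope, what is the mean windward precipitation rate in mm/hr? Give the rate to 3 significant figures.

Incoming column moisture flux per unit ridge length: F = V × PW = 22.6 × 9.53 = 215.378 mm·m/s.
Spread over the 90 km slope with efficiency ε = 0.46: R = ε·F/W = 0.46 × 215.378 / 90000 m = 1.101e-03 mm/s.
R = 1.101e-03 × 3600 = 3.96 mm/hr.

R ≈ 3.96 mm/hr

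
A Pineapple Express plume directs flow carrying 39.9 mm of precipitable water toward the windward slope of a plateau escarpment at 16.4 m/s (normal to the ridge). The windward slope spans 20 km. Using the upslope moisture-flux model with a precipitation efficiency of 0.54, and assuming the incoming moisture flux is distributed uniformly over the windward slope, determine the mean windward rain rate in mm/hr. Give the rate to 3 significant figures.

R ≈ 63.6 mm/hr

Incoming column moisture flux per unit ridge length: F = V × PW = 16.4 × 39.9 = 654.36 mm·m/s.
Spread over the 20 km slope with efficiency ε = 0.54: R = ε·F/W = 0.54 × 654.36 / 20000 m = 1.767e-02 mm/s.
R = 1.767e-02 × 3600 = 63.6 mm/hr.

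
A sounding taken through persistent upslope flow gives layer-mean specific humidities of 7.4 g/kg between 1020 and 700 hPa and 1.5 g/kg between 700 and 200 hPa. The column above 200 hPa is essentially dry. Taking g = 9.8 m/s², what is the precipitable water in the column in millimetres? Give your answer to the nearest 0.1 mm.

Precipitable water is the column-integrated vapour mass per unit area: PW = (1/g) Σ q̄ Δp, with q in kg/kg and Δp in Pa (1 kg/m² of water = 1 mm).
Layer 1020–700 hPa: Δp = 320 hPa = 32000 Pa, q̄ = 0.0074 kg/kg → 0.0074 × 32000 / 9.8 = 24.16 mm
Layer 700–200 hPa: Δp = 500 hPa = 50000 Pa, q̄ = 0.0015 kg/kg → 0.0015 × 50000 / 9.8 = 7.65 mm
PW = 24.16 + 7.65 = 31.81 ≈ 31.8 mm.

PW ≈ 31.8 mm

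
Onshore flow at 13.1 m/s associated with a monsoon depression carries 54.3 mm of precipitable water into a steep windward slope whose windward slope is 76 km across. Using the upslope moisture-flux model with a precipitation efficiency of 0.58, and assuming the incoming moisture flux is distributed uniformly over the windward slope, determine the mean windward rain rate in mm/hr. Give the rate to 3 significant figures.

Incoming column moisture flux per unit ridge length: F = V × PW = 13.1 × 54.3 = 711.33 mm·m/s.
Spread over the 76 km slope with efficiency ε = 0.58: R = ε·F/W = 0.58 × 711.33 / 76000 m = 5.429e-03 mm/s.
R = 5.429e-03 × 3600 = 19.5 mm/hr.

R ≈ 19.5 mm/hr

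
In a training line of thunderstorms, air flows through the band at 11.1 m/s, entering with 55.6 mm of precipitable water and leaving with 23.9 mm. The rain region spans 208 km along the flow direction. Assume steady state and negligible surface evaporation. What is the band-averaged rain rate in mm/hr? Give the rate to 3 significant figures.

Column moisture flux per unit crosswind length is F = V × PW.
Inflow: F_in = 11.1 × 55.6 = 617.16 mm·m/s
Outflow: F_out = 11.1 × 23.9 = 265.29 mm·m/s
Steady-state rate R = (F_in − F_out)/L = (617.16 − 265.29) / 208000 m = 1.692e-03 mm/s.
R = 1.692e-03 × 3600 = 6.09 mm/hr.

R ≈ 6.09 mm/hr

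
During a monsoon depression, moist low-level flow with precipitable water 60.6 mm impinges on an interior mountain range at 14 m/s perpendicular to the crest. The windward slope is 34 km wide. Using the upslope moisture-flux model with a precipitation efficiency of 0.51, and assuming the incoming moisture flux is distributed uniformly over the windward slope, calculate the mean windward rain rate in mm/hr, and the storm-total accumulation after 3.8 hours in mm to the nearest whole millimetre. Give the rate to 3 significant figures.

R ≈ 45.8 mm/hr; total ≈ 174 mm

Incoming column moisture flux per unit ridge length: F = V × PW = 14 × 60.6 = 848.4 mm·m/s.
Spread over the 34 km slope with efficiency ε = 0.51: R = ε·F/W = 0.51 × 848.4 / 34000 m = 1.273e-02 mm/s.
R = 1.273e-02 × 3600 = 45.8 mm/hr.
Over 3.8 h: total = 45.8 × 3.8 = 174.04 ≈ 174 mm.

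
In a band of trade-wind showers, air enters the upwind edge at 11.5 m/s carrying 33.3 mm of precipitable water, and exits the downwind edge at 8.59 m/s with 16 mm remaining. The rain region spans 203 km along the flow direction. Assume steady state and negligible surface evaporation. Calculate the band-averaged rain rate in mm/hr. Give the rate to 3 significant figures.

R ≈ 4.35 mm/hr

Column moisture flux per unit crosswind length is F = V × PW.
Inflow: F_in = 11.5 × 33.3 = 382.95 mm·m/s
Outflow: F_out = 8.59 × 16 = 137.44 mm·m/s
Steady-state rate R = (F_in − F_out)/L = (382.95 − 137.44) / 203000 m = 1.209e-03 mm/s.
R = 1.209e-03 × 3600 = 4.35 mm/hr.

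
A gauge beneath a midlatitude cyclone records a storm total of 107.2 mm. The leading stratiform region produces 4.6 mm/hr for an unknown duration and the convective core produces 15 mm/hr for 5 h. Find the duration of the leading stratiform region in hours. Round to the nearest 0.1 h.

duration ≈ 7.0 h

Known phases: 15 × 5 = 75 mm.
Remaining depth = 107.2 − 75 = 32.2 mm.
Duration = 32.2 / 4.6 = 7.0 h.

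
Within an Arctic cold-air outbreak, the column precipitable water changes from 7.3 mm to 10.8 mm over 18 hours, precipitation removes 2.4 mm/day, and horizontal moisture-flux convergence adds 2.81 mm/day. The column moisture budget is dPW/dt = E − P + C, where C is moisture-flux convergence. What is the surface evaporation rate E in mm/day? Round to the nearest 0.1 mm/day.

E ≈ 4.3 mm/day

dPW/dt = (10.8 − 7.3) mm / (18/24 day) = +4.667 mm/day.
E = dPW/dt + P − C = (+4.667) + 2.4 − (2.81) = 4.3 mm/day.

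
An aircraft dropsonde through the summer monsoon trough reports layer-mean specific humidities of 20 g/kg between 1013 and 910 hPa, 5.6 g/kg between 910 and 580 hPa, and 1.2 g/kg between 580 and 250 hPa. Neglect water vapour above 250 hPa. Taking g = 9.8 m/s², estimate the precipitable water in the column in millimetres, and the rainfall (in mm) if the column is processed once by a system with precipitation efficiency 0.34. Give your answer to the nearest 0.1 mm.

PW ≈ 43.9 mm; rainfall ≈ 14.9 mm

Precipitable water is the column-integrated vapour mass per unit area: PW = (1/g) Σ q̄ Δp, with q in kg/kg and Δp in Pa (1 kg/m² of water = 1 mm).
Layer 1013–910 hPa: Δp = 103 hPa = 10300 Pa, q̄ = 0.02 kg/kg → 0.02 × 10300 / 9.8 = 21.02 mm
Layer 910–580 hPa: Δp = 330 hPa = 33000 Pa, q̄ = 0.0056 kg/kg → 0.0056 × 33000 / 9.8 = 18.86 mm
Layer 580–250 hPa: Δp = 330 hPa = 33000 Pa, q̄ = 0.0012 kg/kg → 0.0012 × 33000 / 9.8 = 4.04 mm
PW = 21.02 + 18.86 + 4.04 = 43.92 ≈ 43.9 mm.
Rainfall = ε × PW = 0.34 × 43.9 = 14.9 mm.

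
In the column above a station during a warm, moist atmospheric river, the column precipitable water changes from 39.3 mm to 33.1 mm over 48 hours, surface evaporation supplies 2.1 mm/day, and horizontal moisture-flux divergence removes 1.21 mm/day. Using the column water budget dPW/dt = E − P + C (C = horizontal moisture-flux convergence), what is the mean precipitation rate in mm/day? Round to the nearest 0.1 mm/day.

P ≈ 4.0 mm/day

dPW/dt = (33.1 − 39.3) mm / (48/24 day) = -3.100 mm/day.
P = E + C − dPW/dt = 2.1 + (-1.21) − (-3.100) = 4.0 mm/day.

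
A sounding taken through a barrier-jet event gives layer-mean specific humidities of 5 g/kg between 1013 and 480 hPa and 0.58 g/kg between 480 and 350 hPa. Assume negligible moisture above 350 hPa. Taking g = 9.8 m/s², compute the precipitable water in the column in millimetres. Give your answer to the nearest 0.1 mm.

PW ≈ 28.0 mm

Precipitable water is the column-integrated vapour mass per unit area: PW = (1/g) Σ q̄ Δp, with q in kg/kg and Δp in Pa (1 kg/m² of water = 1 mm).
Layer 1013–480 hPa: Δp = 533 hPa = 53300 Pa, q̄ = 0.005 kg/kg → 0.005 × 53300 / 9.8 = 27.19 mm
Layer 480–350 hPa: Δp = 130 hPa = 13000 Pa, q̄ = 0.00058 kg/kg → 0.00058 × 13000 / 9.8 = 0.77 mm
PW = 27.19 + 0.77 = 27.96 ≈ 28.0 mm.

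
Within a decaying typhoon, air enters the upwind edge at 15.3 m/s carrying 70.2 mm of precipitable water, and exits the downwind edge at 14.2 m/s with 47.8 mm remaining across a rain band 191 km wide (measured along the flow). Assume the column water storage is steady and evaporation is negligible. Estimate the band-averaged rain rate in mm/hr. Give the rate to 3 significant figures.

Column moisture flux per unit crosswind length is F = V × PW.
Inflow: F_in = 15.3 × 70.2 = 1074.06 mm·m/s
Outflow: F_out = 14.2 × 47.8 = 678.76 mm·m/s
Steady-state rate R = (F_in − F_out)/L = (1074.06 − 678.76) / 191000 m = 2.070e-03 mm/s.
R = 2.070e-03 × 3600 = 7.45 mm/hr.

R ≈ 7.45 mm/hr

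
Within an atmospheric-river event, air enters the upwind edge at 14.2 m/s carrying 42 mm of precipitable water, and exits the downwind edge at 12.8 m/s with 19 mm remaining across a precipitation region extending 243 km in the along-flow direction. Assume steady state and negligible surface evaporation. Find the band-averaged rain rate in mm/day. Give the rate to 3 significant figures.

Column moisture flux per unit crosswind length is F = V × PW.
Inflow: F_in = 14.2 × 42 = 596.4 mm·m/s
Outflow: F_out = 12.8 × 19 = 243.2 mm·m/s
Steady-state rate R = (F_in − F_out)/L = (596.4 − 243.2) / 243000 m = 1.453e-03 mm/s.
R = 1.453e-03 × 3600 × 24 = 126 mm/day.

R ≈ 126 mm/day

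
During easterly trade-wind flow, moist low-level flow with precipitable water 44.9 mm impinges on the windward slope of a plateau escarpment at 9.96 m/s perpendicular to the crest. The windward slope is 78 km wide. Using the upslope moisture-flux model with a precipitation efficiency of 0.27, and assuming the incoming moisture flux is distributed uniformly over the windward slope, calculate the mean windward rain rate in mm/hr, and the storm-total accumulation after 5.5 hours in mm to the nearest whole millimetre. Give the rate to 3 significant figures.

R ≈ 5.57 mm/hr; total ≈ 31 mm

Incoming column moisture flux per unit ridge length: F = V × PW = 9.96 × 44.9 = 447.204 mm·m/s.
Spread over the 78 km slope with efficiency ε = 0.27: R = ε·F/W = 0.27 × 447.204 / 78000 m = 1.548e-03 mm/s.
R = 1.548e-03 × 3600 = 5.57 mm/hr.
Over 5.5 h: total = 5.57 × 5.5 = 30.635 ≈ 31 mm.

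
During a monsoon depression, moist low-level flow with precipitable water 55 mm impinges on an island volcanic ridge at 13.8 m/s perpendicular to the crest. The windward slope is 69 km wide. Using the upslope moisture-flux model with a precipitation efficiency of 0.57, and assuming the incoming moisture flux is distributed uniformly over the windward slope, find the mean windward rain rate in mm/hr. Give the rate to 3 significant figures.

R ≈ 22.6 mm/hr

Incoming column moisture flux per unit ridge length: F = V × PW = 13.8 × 55 = 759 mm·m/s.
Spread over the 69 km slope with efficiency ε = 0.57: R = ε·F/W = 0.57 × 759 / 69000 m = 6.270e-03 mm/s.
R = 6.270e-03 × 3600 = 22.6 mm/hr.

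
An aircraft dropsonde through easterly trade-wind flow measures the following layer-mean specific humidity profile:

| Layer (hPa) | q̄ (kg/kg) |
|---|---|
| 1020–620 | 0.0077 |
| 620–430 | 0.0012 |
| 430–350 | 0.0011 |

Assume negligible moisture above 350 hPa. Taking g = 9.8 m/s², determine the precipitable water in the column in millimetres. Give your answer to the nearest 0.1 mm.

Precipitable water is the column-integrated vapour mass per unit area: PW = (1/g) Σ q̄ Δp, with q in kg/kg and Δp in Pa (1 kg/m² of water = 1 mm).
Layer 1020–620 hPa: Δp = 400 hPa = 40000 Pa, q̄ = 0.0077 kg/kg → 0.0077 × 40000 / 9.8 = 31.43 mm
Layer 620–430 hPa: Δp = 190 hPa = 19000 Pa, q̄ = 0.0012 kg/kg → 0.0012 × 19000 / 9.8 = 2.33 mm
Layer 430–350 hPa: Δp = 80 hPa = 8000 Pa, q̄ = 0.0011 kg/kg → 0.0011 × 8000 / 9.8 = 0.90 mm
PW = 31.43 + 2.33 + 0.90 = 34.66 ≈ 34.7 mm.

PW ≈ 34.7 mm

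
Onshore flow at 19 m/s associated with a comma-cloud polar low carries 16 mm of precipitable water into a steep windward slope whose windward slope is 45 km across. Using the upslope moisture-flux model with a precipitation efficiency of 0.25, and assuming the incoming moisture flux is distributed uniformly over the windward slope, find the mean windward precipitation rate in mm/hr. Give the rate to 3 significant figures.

R ≈ 6.08 mm/hr

Incoming column moisture flux per unit ridge length: F = V × PW = 19 × 16 = 304 mm·m/s.
Spread over the 45 km slope with efficiency ε = 0.25: R = ε·F/W = 0.25 × 304 / 45000 m = 1.689e-03 mm/s.
R = 1.689e-03 × 3600 = 6.08 mm/hr.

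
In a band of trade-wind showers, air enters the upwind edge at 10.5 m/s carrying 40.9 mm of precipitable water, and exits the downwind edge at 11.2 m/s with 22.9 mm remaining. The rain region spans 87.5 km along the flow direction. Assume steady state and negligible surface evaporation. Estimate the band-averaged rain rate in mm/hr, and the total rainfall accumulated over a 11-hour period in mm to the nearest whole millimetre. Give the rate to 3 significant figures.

R ≈ 7.12 mm/hr; total ≈ 78 mm

Column moisture flux per unit crosswind length is F = V × PW.
Inflow: F_in = 10.5 × 40.9 = 429.45 mm·m/s
Outflow: F_out = 11.2 × 22.9 = 256.48 mm·m/s
Steady-state rate R = (F_in − F_out)/L = (429.45 − 256.48) / 87500 m = 1.977e-03 mm/s.
R = 1.977e-03 × 3600 = 7.12 mm/hr.
Over 11 h: total = 7.12 × 11 = 78.32 ≈ 78 mm.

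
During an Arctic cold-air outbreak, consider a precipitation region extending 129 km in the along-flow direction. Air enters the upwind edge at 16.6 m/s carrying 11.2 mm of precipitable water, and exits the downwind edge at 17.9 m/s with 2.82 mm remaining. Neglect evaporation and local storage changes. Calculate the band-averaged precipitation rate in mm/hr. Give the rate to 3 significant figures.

Column moisture flux per unit crosswind length is F = V × PW.
Inflow: F_in = 16.6 × 11.2 = 185.92 mm·m/s
Outflow: F_out = 17.9 × 2.82 = 50.478 mm·m/s
Steady-state rate R = (F_in − F_out)/L = (185.92 − 50.478) / 129000 m = 1.050e-03 mm/s.
R = 1.050e-03 × 3600 = 3.78 mm/hr.

R ≈ 3.78 mm/hr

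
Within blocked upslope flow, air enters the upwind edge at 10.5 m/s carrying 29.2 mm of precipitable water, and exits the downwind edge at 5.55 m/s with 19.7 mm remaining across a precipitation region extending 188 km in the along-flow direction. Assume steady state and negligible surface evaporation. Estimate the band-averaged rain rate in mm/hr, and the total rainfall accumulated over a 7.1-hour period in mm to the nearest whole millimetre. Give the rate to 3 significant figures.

Column moisture flux per unit crosswind length is F = V × PW.
Inflow: F_in = 10.5 × 29.2 = 306.6 mm·m/s
Outflow: F_out = 5.55 × 19.7 = 109.335 mm·m/s
Steady-state rate R = (F_in − F_out)/L = (306.6 − 109.335) / 188000 m = 1.049e-03 mm/s.
R = 1.049e-03 × 3600 = 3.78 mm/hr.
Over 7.1 h: total = 3.78 × 7.1 = 26.838 ≈ 27 mm.

R ≈ 3.78 mm/hr; total ≈ 27 mm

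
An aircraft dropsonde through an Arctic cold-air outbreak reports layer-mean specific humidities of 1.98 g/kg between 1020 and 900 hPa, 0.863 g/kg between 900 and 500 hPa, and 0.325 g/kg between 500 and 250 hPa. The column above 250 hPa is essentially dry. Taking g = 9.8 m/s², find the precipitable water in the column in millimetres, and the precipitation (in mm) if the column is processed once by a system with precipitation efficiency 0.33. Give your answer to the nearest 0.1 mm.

PW ≈ 6.8 mm; precipitation ≈ 2.2 mm

Precipitable water is the column-integrated vapour mass per unit area: PW = (1/g) Σ q̄ Δp, with q in kg/kg and Δp in Pa (1 kg/m² of water = 1 mm).
Layer 1020–900 hPa: Δp = 120 hPa = 12000 Pa, q̄ = 0.00198 kg/kg → 0.00198 × 12000 / 9.8 = 2.42 mm
Layer 900–500 hPa: Δp = 400 hPa = 40000 Pa, q̄ = 0.000863 kg/kg → 0.000863 × 40000 / 9.8 = 3.52 mm
Layer 500–250 hPa: Δp = 250 hPa = 25000 Pa, q̄ = 0.000325 kg/kg → 0.000325 × 25000 / 9.8 = 0.83 mm
PW = 2.42 + 3.52 + 0.83 = 6.77 ≈ 6.8 mm.
Precipitation = ε × PW = 0.33 × 6.8 = 2.2 mm.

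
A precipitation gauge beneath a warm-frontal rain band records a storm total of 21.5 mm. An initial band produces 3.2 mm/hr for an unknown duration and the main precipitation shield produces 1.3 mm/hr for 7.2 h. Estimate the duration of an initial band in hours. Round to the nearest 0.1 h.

duration ≈ 3.8 h

Known phases: 1.3 × 7.2 = 9.36 mm.
Remaining depth = 21.5 − 9.36 = 12.14 mm.
Duration = 12.14 / 3.2 = 3.8 h.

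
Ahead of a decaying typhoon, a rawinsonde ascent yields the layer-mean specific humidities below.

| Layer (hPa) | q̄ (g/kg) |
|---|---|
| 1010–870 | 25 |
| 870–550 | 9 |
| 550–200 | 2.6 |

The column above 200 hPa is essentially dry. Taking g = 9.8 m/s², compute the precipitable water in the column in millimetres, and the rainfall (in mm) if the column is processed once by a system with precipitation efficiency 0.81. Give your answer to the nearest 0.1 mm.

Precipitable water is the column-integrated vapour mass per unit area: PW = (1/g) Σ q̄ Δp, with q in kg/kg and Δp in Pa (1 kg/m² of water = 1 mm).
Layer 1010–870 hPa: Δp = 140 hPa = 14000 Pa, q̄ = 0.025 kg/kg → 0.025 × 14000 / 9.8 = 35.71 mm
Layer 870–550 hPa: Δp = 320 hPa = 32000 Pa, q̄ = 0.009 kg/kg → 0.009 × 32000 / 9.8 = 29.39 mm
Layer 550–200 hPa: Δp = 350 hPa = 35000 Pa, q̄ = 0.0026 kg/kg → 0.0026 × 35000 / 9.8 = 9.29 mm
PW = 35.71 + 29.39 + 9.29 = 74.39 ≈ 74.4 mm.
Rainfall = ε × PW = 0.81 × 74.4 = 60.3 mm.

PW ≈ 74.4 mm; rainfall ≈ 60.3 mm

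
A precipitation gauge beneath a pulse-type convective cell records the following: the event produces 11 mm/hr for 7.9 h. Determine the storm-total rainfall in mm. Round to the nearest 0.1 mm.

total ≈ 86.9 mm

Total = Σ Rᵢ Δtᵢ = 11 × 7.9
      = 86.9 = 86.9 mm.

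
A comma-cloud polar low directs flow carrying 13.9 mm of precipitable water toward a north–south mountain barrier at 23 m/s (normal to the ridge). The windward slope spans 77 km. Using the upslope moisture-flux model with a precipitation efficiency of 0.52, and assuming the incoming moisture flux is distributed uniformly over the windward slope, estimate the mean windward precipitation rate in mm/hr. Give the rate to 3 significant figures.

R ≈ 7.77 mm/hr

Incoming column moisture flux per unit ridge length: F = V × PW = 23 × 13.9 = 319.7 mm·m/s.
Spread over the 77 km slope with efficiency ε = 0.52: R = ε·F/W = 0.52 × 319.7 / 77000 m = 2.159e-03 mm/s.
R = 2.159e-03 × 3600 = 7.77 mm/hr.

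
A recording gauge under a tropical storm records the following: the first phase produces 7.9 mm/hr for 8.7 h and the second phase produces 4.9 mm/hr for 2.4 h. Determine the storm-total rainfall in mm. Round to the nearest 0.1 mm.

Total = Σ Rᵢ Δtᵢ = 7.9 × 8.7 + 4.9 × 2.4
      = 68.73 + 11.76 = 80.5 mm.

total ≈ 80.5 mm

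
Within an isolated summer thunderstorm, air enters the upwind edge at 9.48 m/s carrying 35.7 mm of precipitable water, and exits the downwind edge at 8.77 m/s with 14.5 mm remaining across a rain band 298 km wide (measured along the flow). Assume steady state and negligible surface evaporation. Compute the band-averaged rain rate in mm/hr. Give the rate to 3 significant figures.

R ≈ 2.55 mm/hr

Column moisture flux per unit crosswind length is F = V × PW.
Inflow: F_in = 9.48 × 35.7 = 338.436 mm·m/s
Outflow: F_out = 8.77 × 14.5 = 127.165 mm·m/s
Steady-state rate R = (F_in − F_out)/L = (338.436 − 127.165) / 298000 m = 7.090e-04 mm/s.
R = 7.090e-04 × 3600 = 2.55 mm/hr.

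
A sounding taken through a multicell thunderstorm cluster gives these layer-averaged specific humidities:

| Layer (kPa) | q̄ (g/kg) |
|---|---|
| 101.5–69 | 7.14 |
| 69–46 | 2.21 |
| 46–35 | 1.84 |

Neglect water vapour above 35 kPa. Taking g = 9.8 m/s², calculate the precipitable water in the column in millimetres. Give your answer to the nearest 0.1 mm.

PW ≈ 30.9 mm

Precipitable water is the column-integrated vapour mass per unit area: PW = (1/g) Σ q̄ Δp, with q in kg/kg and Δp in Pa (1 kg/m² of water = 1 mm).
Layer 101.5–69 kPa: Δp = 325 hPa = 32500 Pa, q̄ = 0.00714 kg/kg → 0.00714 × 32500 / 9.8 = 23.68 mm
Layer 69–46 kPa: Δp = 230 hPa = 23000 Pa, q̄ = 0.00221 kg/kg → 0.00221 × 23000 / 9.8 = 5.19 mm
Layer 46–35 kPa: Δp = 110 hPa = 11000 Pa, q̄ = 0.00184 kg/kg → 0.00184 × 11000 / 9.8 = 2.07 mm
PW = 23.68 + 5.19 + 2.07 = 30.94 ≈ 30.9 mm.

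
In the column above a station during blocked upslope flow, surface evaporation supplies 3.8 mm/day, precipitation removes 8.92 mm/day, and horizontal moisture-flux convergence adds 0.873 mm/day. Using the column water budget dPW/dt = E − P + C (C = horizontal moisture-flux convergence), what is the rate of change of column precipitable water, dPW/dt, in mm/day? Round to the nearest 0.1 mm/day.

dPW/dt ≈ -4.2 mm/day

dPW/dt = E − P + C = 3.8 − 8.92 + (0.873) = -4.2 mm/day.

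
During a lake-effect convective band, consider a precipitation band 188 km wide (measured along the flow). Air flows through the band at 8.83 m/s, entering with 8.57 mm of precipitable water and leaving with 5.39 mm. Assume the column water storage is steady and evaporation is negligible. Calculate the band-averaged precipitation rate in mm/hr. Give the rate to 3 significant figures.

R ≈ 0.538 mm/hr

Column moisture flux per unit crosswind length is F = V × PW.
Inflow: F_in = 8.83 × 8.57 = 75.6731 mm·m/s
Outflow: F_out = 8.83 × 5.39 = 47.5937 mm·m/s
Steady-state rate R = (F_in − F_out)/L = (75.6731 − 47.5937) / 188000 m = 1.494e-04 mm/s.
R = 1.494e-04 × 3600 = 0.538 mm/hr.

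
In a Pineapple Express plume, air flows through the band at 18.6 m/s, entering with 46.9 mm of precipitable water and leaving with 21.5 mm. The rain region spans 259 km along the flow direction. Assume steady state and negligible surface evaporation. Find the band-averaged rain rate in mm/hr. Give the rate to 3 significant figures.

Column moisture flux per unit crosswind length is F = V × PW.
Inflow: F_in = 18.6 × 46.9 = 872.34 mm·m/s
Outflow: F_out = 18.6 × 21.5 = 399.9 mm·m/s
Steady-state rate R = (F_in − F_out)/L = (872.34 − 399.9) / 259000 m = 1.824e-03 mm/s.
R = 1.824e-03 × 3600 = 6.57 mm/hr.

R ≈ 6.57 mm/hr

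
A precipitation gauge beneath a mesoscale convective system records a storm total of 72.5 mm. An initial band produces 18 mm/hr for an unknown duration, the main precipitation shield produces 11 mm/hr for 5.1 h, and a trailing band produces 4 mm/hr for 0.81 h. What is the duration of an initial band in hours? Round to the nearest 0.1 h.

Known phases: 11 × 5.1 + 4 × 0.81 = 56.1 + 3.24 = 59.34 mm.
Remaining depth = 72.5 − 59.34 = 13.16 mm.
Duration = 13.16 / 18 = 0.7 h.

duration ≈ 0.7 h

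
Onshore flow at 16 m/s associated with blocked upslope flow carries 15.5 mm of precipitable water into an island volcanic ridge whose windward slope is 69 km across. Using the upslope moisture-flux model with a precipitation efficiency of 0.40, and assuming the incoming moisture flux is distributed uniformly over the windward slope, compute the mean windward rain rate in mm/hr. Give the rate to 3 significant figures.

Incoming column moisture flux per unit ridge length: F = V × PW = 16 × 15.5 = 248 mm·m/s.
Spread over the 69 km slope with efficiency ε = 0.40: R = ε·F/W = 0.40 × 248 / 69000 m = 1.438e-03 mm/s.
R = 1.438e-03 × 3600 = 5.18 mm/hr.

R ≈ 5.18 mm/hr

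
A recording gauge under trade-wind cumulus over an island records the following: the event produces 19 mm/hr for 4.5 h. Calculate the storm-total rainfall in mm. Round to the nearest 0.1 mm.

total ≈ 85.5 mm

Total = Σ Rᵢ Δtᵢ = 19 × 4.5
      = 85.5 = 85.5 mm.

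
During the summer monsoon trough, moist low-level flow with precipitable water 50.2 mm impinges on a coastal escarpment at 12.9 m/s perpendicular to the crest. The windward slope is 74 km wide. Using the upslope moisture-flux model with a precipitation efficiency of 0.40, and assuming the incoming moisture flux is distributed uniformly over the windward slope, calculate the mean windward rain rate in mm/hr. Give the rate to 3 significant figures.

Incoming column moisture flux per unit ridge length: F = V × PW = 12.9 × 50.2 = 647.58 mm·m/s.
Spread over the 74 km slope with efficiency ε = 0.40: R = ε·F/W = 0.40 × 647.58 / 74000 m = 3.500e-03 mm/s.
R = 3.500e-03 × 3600 = 12.6 mm/hr.

R ≈ 12.6 mm/hr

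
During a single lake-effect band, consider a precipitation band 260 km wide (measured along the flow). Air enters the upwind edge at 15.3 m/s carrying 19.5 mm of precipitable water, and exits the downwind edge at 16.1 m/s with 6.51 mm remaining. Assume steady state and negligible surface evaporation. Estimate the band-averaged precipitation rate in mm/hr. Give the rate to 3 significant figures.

Column moisture flux per unit crosswind length is F = V × PW.
Inflow: F_in = 15.3 × 19.5 = 298.35 mm·m/s
Outflow: F_out = 16.1 × 6.51 = 104.811 mm·m/s
Steady-state rate R = (F_in − F_out)/L = (298.35 − 104.811) / 260000 m = 7.444e-04 mm/s.
R = 7.444e-04 × 3600 = 2.68 mm/hr.

R ≈ 2.68 mm/hr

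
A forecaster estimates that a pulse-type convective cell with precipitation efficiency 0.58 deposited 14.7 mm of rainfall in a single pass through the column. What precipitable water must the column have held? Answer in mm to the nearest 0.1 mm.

PW ≈ 25.3 mm

PW = rainfall / ε = 14.7 / 0.58 = 25.3 mm.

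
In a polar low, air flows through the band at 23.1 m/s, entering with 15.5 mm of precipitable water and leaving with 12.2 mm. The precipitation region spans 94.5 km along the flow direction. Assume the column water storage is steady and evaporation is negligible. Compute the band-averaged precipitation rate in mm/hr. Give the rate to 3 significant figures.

R ≈ 2.90 mm/hr

Column moisture flux per unit crosswind length is F = V × PW.
Inflow: F_in = 23.1 × 15.5 = 358.05 mm·m/s
Outflow: F_out = 23.1 × 12.2 = 281.82 mm·m/s
Steady-state rate R = (F_in − F_out)/L = (358.05 − 281.82) / 94500 m = 8.067e-04 mm/s.
R = 8.067e-04 × 3600 = 2.90 mm/hr.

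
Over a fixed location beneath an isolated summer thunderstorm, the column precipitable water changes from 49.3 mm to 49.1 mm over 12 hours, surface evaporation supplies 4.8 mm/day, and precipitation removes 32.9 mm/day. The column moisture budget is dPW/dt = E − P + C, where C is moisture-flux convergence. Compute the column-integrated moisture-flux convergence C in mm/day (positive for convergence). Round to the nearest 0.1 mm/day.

C ≈ 27.7 mm/day

dPW/dt = (49.1 − 49.3) mm / (12/24 day) = -0.400 mm/day.
C = dPW/dt − E + P = (-0.400) − 4.8 + 32.9 = 27.7 mm/day.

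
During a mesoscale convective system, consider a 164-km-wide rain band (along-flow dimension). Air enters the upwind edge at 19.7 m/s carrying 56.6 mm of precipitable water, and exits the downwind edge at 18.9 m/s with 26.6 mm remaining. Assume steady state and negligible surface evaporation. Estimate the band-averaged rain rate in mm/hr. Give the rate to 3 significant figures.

R ≈ 13.4 mm/hr

Column moisture flux per unit crosswind length is F = V × PW.
Inflow: F_in = 19.7 × 56.6 = 1115.02 mm·m/s
Outflow: F_out = 18.9 × 26.6 = 502.74 mm·m/s
Steady-state rate R = (F_in − F_out)/L = (1115.02 − 502.74) / 164000 m = 3.733e-03 mm/s.
R = 3.733e-03 × 3600 = 13.4 mm/hr.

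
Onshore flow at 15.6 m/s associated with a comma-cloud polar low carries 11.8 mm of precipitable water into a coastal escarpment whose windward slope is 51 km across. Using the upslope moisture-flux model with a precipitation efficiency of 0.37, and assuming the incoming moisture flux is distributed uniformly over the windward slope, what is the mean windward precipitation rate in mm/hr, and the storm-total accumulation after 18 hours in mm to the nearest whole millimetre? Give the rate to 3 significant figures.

R ≈ 4.81 mm/hr; total ≈ 87 mm

Incoming column moisture flux per unit ridge length: F = V × PW = 15.6 × 11.8 = 184.08 mm·m/s.
Spread over the 51 km slope with efficiency ε = 0.37: R = ε·F/W = 0.37 × 184.08 / 51000 m = 1.335e-03 mm/s.
R = 1.335e-03 × 3600 = 4.81 mm/hr.
Over 18 h: total = 4.81 × 18 = 86.58 ≈ 87 mm.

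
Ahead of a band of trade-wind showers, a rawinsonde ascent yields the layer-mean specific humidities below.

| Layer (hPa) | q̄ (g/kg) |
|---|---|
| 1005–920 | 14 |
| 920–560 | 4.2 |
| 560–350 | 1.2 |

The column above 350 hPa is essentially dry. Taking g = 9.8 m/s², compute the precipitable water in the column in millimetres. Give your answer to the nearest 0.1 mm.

Precipitable water is the column-integrated vapour mass per unit area: PW = (1/g) Σ q̄ Δp, with q in kg/kg and Δp in Pa (1 kg/m² of water = 1 mm).
Layer 1005–920 hPa: Δp = 85 hPa = 8500 Pa, q̄ = 0.014 kg/kg → 0.014 × 8500 / 9.8 = 12.14 mm
Layer 920–560 hPa: Δp = 360 hPa = 36000 Pa, q̄ = 0.0042 kg/kg → 0.0042 × 36000 / 9.8 = 15.43 mm
Layer 560–350 hPa: Δp = 210 hPa = 21000 Pa, q̄ = 0.0012 kg/kg → 0.0012 × 21000 / 9.8 = 2.57 mm
PW = 12.14 + 15.43 + 2.57 = 30.14 ≈ 30.1 mm.

PW ≈ 30.1 mm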